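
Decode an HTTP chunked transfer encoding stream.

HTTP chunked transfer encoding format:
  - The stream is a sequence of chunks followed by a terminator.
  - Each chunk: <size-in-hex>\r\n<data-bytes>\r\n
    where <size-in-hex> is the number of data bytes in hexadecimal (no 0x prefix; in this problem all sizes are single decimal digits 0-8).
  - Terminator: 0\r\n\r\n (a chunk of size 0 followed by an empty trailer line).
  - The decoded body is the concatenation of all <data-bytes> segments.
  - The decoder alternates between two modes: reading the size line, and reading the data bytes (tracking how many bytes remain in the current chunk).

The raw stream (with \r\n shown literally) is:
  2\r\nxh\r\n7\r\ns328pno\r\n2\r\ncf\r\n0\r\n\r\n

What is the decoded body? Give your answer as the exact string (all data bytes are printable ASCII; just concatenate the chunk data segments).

Answer: xhs328pnocf

Derivation:
Chunk 1: stream[0..1]='2' size=0x2=2, data at stream[3..5]='xh' -> body[0..2], body so far='xh'
Chunk 2: stream[7..8]='7' size=0x7=7, data at stream[10..17]='s328pno' -> body[2..9], body so far='xhs328pno'
Chunk 3: stream[19..20]='2' size=0x2=2, data at stream[22..24]='cf' -> body[9..11], body so far='xhs328pnocf'
Chunk 4: stream[26..27]='0' size=0 (terminator). Final body='xhs328pnocf' (11 bytes)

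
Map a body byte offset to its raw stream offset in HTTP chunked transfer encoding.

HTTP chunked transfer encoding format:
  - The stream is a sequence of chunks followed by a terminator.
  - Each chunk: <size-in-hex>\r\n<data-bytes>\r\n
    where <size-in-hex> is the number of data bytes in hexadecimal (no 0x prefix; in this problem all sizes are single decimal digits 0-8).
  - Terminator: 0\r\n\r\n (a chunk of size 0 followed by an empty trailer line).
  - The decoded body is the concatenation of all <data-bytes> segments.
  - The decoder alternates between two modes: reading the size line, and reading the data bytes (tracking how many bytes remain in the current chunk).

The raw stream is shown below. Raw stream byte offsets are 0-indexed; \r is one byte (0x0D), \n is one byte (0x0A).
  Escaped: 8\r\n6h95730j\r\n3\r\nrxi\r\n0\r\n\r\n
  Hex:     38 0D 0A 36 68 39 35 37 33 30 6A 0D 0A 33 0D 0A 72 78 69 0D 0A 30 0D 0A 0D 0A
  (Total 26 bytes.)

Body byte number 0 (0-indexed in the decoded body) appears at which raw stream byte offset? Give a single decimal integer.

Chunk 1: stream[0..1]='8' size=0x8=8, data at stream[3..11]='6h95730j' -> body[0..8], body so far='6h95730j'
Chunk 2: stream[13..14]='3' size=0x3=3, data at stream[16..19]='rxi' -> body[8..11], body so far='6h95730jrxi'
Chunk 3: stream[21..22]='0' size=0 (terminator). Final body='6h95730jrxi' (11 bytes)
Body byte 0 at stream offset 3

Answer: 3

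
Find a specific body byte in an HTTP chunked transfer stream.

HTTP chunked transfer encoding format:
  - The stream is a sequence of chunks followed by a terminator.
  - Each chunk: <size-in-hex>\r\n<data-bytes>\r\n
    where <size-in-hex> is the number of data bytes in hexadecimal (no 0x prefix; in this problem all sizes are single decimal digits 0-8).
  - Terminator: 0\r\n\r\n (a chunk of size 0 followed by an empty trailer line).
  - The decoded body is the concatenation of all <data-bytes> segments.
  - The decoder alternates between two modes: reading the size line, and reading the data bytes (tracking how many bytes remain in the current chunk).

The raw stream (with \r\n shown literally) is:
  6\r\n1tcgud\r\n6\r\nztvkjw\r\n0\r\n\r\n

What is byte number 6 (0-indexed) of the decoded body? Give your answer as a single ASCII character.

Chunk 1: stream[0..1]='6' size=0x6=6, data at stream[3..9]='1tcgud' -> body[0..6], body so far='1tcgud'
Chunk 2: stream[11..12]='6' size=0x6=6, data at stream[14..20]='ztvkjw' -> body[6..12], body so far='1tcgudztvkjw'
Chunk 3: stream[22..23]='0' size=0 (terminator). Final body='1tcgudztvkjw' (12 bytes)
Body byte 6 = 'z'

Answer: z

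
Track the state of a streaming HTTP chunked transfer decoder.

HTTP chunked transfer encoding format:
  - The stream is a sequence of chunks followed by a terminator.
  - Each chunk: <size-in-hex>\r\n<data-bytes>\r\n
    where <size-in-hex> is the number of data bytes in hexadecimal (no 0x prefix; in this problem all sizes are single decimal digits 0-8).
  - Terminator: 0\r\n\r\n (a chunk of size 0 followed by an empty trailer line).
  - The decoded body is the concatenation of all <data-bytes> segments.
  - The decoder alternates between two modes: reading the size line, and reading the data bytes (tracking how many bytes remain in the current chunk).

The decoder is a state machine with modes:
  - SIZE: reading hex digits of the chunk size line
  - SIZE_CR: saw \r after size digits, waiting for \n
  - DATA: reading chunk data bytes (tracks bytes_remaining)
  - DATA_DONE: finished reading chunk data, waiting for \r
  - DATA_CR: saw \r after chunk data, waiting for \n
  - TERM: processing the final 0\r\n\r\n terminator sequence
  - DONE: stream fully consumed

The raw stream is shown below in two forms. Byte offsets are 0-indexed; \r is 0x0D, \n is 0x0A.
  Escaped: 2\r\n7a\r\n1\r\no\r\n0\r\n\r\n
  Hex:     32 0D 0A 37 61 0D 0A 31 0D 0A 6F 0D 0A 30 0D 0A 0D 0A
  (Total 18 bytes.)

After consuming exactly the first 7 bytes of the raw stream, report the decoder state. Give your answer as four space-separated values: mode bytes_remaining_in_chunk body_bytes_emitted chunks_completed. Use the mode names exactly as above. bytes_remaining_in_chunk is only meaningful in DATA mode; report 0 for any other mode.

Byte 0 = '2': mode=SIZE remaining=0 emitted=0 chunks_done=0
Byte 1 = 0x0D: mode=SIZE_CR remaining=0 emitted=0 chunks_done=0
Byte 2 = 0x0A: mode=DATA remaining=2 emitted=0 chunks_done=0
Byte 3 = '7': mode=DATA remaining=1 emitted=1 chunks_done=0
Byte 4 = 'a': mode=DATA_DONE remaining=0 emitted=2 chunks_done=0
Byte 5 = 0x0D: mode=DATA_CR remaining=0 emitted=2 chunks_done=0
Byte 6 = 0x0A: mode=SIZE remaining=0 emitted=2 chunks_done=1

Answer: SIZE 0 2 1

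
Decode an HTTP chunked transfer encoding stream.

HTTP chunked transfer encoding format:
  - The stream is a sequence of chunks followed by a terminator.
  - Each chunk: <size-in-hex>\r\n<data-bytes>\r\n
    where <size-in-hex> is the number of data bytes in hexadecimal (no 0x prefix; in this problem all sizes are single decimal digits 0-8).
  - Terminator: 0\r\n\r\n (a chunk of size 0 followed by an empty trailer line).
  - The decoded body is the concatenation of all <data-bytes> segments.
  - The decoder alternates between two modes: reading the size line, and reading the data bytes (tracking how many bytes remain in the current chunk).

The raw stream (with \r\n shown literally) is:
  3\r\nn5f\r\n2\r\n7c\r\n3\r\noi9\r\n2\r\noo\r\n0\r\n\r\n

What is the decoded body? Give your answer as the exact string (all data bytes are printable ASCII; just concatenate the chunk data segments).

Answer: n5f7coi9oo

Derivation:
Chunk 1: stream[0..1]='3' size=0x3=3, data at stream[3..6]='n5f' -> body[0..3], body so far='n5f'
Chunk 2: stream[8..9]='2' size=0x2=2, data at stream[11..13]='7c' -> body[3..5], body so far='n5f7c'
Chunk 3: stream[15..16]='3' size=0x3=3, data at stream[18..21]='oi9' -> body[5..8], body so far='n5f7coi9'
Chunk 4: stream[23..24]='2' size=0x2=2, data at stream[26..28]='oo' -> body[8..10], body so far='n5f7coi9oo'
Chunk 5: stream[30..31]='0' size=0 (terminator). Final body='n5f7coi9oo' (10 bytes)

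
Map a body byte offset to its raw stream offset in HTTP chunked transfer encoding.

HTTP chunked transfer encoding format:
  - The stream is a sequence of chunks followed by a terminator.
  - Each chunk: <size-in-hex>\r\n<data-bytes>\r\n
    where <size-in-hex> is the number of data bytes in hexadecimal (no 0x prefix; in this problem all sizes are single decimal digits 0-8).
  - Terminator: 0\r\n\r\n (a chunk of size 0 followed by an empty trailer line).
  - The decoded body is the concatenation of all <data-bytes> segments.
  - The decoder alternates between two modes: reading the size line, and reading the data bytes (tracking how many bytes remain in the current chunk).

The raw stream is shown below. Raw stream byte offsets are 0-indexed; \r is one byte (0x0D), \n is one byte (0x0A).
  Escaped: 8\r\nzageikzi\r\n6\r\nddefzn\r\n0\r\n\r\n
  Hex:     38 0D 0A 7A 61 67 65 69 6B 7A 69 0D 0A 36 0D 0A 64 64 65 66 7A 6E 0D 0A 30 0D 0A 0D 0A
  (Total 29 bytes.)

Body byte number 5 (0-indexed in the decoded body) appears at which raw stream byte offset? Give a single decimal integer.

Answer: 8

Derivation:
Chunk 1: stream[0..1]='8' size=0x8=8, data at stream[3..11]='zageikzi' -> body[0..8], body so far='zageikzi'
Chunk 2: stream[13..14]='6' size=0x6=6, data at stream[16..22]='ddefzn' -> body[8..14], body so far='zageikziddefzn'
Chunk 3: stream[24..25]='0' size=0 (terminator). Final body='zageikziddefzn' (14 bytes)
Body byte 5 at stream offset 8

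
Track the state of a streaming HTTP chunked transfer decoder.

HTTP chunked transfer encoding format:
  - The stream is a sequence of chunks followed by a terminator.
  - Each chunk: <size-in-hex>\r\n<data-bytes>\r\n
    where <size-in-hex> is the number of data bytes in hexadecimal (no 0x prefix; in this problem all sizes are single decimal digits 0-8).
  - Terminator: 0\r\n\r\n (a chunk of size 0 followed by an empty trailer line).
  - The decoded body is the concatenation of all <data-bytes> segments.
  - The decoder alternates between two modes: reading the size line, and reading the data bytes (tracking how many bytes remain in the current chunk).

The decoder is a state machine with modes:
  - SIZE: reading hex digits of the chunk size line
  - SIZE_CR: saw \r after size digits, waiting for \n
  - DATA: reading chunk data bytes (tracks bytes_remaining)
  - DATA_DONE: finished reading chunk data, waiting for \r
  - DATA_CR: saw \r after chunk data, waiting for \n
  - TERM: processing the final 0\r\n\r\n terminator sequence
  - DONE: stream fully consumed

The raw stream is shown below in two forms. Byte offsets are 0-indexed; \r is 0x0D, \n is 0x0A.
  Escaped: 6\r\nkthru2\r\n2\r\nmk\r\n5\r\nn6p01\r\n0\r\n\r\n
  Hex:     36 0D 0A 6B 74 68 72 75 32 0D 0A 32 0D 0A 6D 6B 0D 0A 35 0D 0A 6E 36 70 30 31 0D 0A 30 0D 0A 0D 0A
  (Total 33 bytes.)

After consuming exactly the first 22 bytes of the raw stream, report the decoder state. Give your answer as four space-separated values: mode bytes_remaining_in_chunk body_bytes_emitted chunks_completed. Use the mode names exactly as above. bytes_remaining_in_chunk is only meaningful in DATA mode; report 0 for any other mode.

Answer: DATA 4 9 2

Derivation:
Byte 0 = '6': mode=SIZE remaining=0 emitted=0 chunks_done=0
Byte 1 = 0x0D: mode=SIZE_CR remaining=0 emitted=0 chunks_done=0
Byte 2 = 0x0A: mode=DATA remaining=6 emitted=0 chunks_done=0
Byte 3 = 'k': mode=DATA remaining=5 emitted=1 chunks_done=0
Byte 4 = 't': mode=DATA remaining=4 emitted=2 chunks_done=0
Byte 5 = 'h': mode=DATA remaining=3 emitted=3 chunks_done=0
Byte 6 = 'r': mode=DATA remaining=2 emitted=4 chunks_done=0
Byte 7 = 'u': mode=DATA remaining=1 emitted=5 chunks_done=0
Byte 8 = '2': mode=DATA_DONE remaining=0 emitted=6 chunks_done=0
Byte 9 = 0x0D: mode=DATA_CR remaining=0 emitted=6 chunks_done=0
Byte 10 = 0x0A: mode=SIZE remaining=0 emitted=6 chunks_done=1
Byte 11 = '2': mode=SIZE remaining=0 emitted=6 chunks_done=1
Byte 12 = 0x0D: mode=SIZE_CR remaining=0 emitted=6 chunks_done=1
Byte 13 = 0x0A: mode=DATA remaining=2 emitted=6 chunks_done=1
Byte 14 = 'm': mode=DATA remaining=1 emitted=7 chunks_done=1
Byte 15 = 'k': mode=DATA_DONE remaining=0 emitted=8 chunks_done=1
Byte 16 = 0x0D: mode=DATA_CR remaining=0 emitted=8 chunks_done=1
Byte 17 = 0x0A: mode=SIZE remaining=0 emitted=8 chunks_done=2
Byte 18 = '5': mode=SIZE remaining=0 emitted=8 chunks_done=2
Byte 19 = 0x0D: mode=SIZE_CR remaining=0 emitted=8 chunks_done=2
Byte 20 = 0x0A: mode=DATA remaining=5 emitted=8 chunks_done=2
Byte 21 = 'n': mode=DATA remaining=4 emitted=9 chunks_done=2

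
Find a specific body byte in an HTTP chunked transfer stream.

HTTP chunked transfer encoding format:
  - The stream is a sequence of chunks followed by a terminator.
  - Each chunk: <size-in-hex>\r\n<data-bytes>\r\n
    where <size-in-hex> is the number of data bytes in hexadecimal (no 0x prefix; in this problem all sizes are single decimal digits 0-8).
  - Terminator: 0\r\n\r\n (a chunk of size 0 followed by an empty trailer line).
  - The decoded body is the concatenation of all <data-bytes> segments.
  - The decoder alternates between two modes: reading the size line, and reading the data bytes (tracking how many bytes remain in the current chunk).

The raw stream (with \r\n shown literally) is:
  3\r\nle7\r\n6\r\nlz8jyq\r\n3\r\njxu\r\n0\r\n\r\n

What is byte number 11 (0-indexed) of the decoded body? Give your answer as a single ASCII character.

Chunk 1: stream[0..1]='3' size=0x3=3, data at stream[3..6]='le7' -> body[0..3], body so far='le7'
Chunk 2: stream[8..9]='6' size=0x6=6, data at stream[11..17]='lz8jyq' -> body[3..9], body so far='le7lz8jyq'
Chunk 3: stream[19..20]='3' size=0x3=3, data at stream[22..25]='jxu' -> body[9..12], body so far='le7lz8jyqjxu'
Chunk 4: stream[27..28]='0' size=0 (terminator). Final body='le7lz8jyqjxu' (12 bytes)
Body byte 11 = 'u'

Answer: u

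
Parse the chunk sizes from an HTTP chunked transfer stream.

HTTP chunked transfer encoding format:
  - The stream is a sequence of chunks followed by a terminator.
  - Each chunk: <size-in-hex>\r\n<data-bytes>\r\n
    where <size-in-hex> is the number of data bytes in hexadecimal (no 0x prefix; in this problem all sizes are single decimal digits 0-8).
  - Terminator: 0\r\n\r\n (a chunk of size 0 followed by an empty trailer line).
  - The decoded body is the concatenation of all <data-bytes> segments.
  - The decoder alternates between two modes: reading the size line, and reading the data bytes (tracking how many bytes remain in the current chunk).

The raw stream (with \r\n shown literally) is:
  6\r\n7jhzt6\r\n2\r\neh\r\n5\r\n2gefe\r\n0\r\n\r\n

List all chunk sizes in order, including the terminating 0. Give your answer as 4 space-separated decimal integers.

Answer: 6 2 5 0

Derivation:
Chunk 1: stream[0..1]='6' size=0x6=6, data at stream[3..9]='7jhzt6' -> body[0..6], body so far='7jhzt6'
Chunk 2: stream[11..12]='2' size=0x2=2, data at stream[14..16]='eh' -> body[6..8], body so far='7jhzt6eh'
Chunk 3: stream[18..19]='5' size=0x5=5, data at stream[21..26]='2gefe' -> body[8..13], body so far='7jhzt6eh2gefe'
Chunk 4: stream[28..29]='0' size=0 (terminator). Final body='7jhzt6eh2gefe' (13 bytes)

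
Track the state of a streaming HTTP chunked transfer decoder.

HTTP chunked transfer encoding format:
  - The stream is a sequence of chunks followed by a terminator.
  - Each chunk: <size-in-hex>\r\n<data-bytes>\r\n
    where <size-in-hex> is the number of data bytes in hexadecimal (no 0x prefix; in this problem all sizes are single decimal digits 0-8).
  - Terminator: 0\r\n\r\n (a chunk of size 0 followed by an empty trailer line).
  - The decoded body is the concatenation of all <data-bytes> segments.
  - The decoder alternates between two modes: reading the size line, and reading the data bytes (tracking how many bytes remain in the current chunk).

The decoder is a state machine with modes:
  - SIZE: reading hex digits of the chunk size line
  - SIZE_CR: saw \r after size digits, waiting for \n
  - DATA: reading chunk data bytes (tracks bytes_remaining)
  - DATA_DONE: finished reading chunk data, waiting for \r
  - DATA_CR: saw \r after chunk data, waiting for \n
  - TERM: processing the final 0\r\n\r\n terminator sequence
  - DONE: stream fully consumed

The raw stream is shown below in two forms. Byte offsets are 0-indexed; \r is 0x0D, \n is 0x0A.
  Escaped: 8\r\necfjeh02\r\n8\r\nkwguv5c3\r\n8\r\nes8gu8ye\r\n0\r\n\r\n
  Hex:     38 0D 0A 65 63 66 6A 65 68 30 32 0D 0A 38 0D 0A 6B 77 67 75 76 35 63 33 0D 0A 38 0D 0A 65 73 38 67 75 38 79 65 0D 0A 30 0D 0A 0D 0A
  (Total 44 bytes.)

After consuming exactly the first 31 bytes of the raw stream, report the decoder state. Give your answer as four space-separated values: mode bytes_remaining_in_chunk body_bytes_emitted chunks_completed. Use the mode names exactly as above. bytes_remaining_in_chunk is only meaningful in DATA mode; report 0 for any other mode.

Byte 0 = '8': mode=SIZE remaining=0 emitted=0 chunks_done=0
Byte 1 = 0x0D: mode=SIZE_CR remaining=0 emitted=0 chunks_done=0
Byte 2 = 0x0A: mode=DATA remaining=8 emitted=0 chunks_done=0
Byte 3 = 'e': mode=DATA remaining=7 emitted=1 chunks_done=0
Byte 4 = 'c': mode=DATA remaining=6 emitted=2 chunks_done=0
Byte 5 = 'f': mode=DATA remaining=5 emitted=3 chunks_done=0
Byte 6 = 'j': mode=DATA remaining=4 emitted=4 chunks_done=0
Byte 7 = 'e': mode=DATA remaining=3 emitted=5 chunks_done=0
Byte 8 = 'h': mode=DATA remaining=2 emitted=6 chunks_done=0
Byte 9 = '0': mode=DATA remaining=1 emitted=7 chunks_done=0
Byte 10 = '2': mode=DATA_DONE remaining=0 emitted=8 chunks_done=0
Byte 11 = 0x0D: mode=DATA_CR remaining=0 emitted=8 chunks_done=0
Byte 12 = 0x0A: mode=SIZE remaining=0 emitted=8 chunks_done=1
Byte 13 = '8': mode=SIZE remaining=0 emitted=8 chunks_done=1
Byte 14 = 0x0D: mode=SIZE_CR remaining=0 emitted=8 chunks_done=1
Byte 15 = 0x0A: mode=DATA remaining=8 emitted=8 chunks_done=1
Byte 16 = 'k': mode=DATA remaining=7 emitted=9 chunks_done=1
Byte 17 = 'w': mode=DATA remaining=6 emitted=10 chunks_done=1
Byte 18 = 'g': mode=DATA remaining=5 emitted=11 chunks_done=1
Byte 19 = 'u': mode=DATA remaining=4 emitted=12 chunks_done=1
Byte 20 = 'v': mode=DATA remaining=3 emitted=13 chunks_done=1
Byte 21 = '5': mode=DATA remaining=2 emitted=14 chunks_done=1
Byte 22 = 'c': mode=DATA remaining=1 emitted=15 chunks_done=1
Byte 23 = '3': mode=DATA_DONE remaining=0 emitted=16 chunks_done=1
Byte 24 = 0x0D: mode=DATA_CR remaining=0 emitted=16 chunks_done=1
Byte 25 = 0x0A: mode=SIZE remaining=0 emitted=16 chunks_done=2
Byte 26 = '8': mode=SIZE remaining=0 emitted=16 chunks_done=2
Byte 27 = 0x0D: mode=SIZE_CR remaining=0 emitted=16 chunks_done=2
Byte 28 = 0x0A: mode=DATA remaining=8 emitted=16 chunks_done=2
Byte 29 = 'e': mode=DATA remaining=7 emitted=17 chunks_done=2
Byte 30 = 's': mode=DATA remaining=6 emitted=18 chunks_done=2

Answer: DATA 6 18 2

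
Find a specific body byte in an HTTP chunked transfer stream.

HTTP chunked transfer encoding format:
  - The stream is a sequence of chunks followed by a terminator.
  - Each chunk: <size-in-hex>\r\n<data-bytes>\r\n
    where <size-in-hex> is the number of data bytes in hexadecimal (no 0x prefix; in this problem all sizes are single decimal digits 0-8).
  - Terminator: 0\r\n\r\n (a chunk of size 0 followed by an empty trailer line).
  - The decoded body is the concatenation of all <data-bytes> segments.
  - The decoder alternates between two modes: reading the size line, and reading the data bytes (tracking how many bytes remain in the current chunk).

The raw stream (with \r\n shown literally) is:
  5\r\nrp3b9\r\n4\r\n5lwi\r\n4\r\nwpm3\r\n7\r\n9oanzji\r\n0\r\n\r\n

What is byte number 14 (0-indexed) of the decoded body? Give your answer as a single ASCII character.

Chunk 1: stream[0..1]='5' size=0x5=5, data at stream[3..8]='rp3b9' -> body[0..5], body so far='rp3b9'
Chunk 2: stream[10..11]='4' size=0x4=4, data at stream[13..17]='5lwi' -> body[5..9], body so far='rp3b95lwi'
Chunk 3: stream[19..20]='4' size=0x4=4, data at stream[22..26]='wpm3' -> body[9..13], body so far='rp3b95lwiwpm3'
Chunk 4: stream[28..29]='7' size=0x7=7, data at stream[31..38]='9oanzji' -> body[13..20], body so far='rp3b95lwiwpm39oanzji'
Chunk 5: stream[40..41]='0' size=0 (terminator). Final body='rp3b95lwiwpm39oanzji' (20 bytes)
Body byte 14 = 'o'

Answer: o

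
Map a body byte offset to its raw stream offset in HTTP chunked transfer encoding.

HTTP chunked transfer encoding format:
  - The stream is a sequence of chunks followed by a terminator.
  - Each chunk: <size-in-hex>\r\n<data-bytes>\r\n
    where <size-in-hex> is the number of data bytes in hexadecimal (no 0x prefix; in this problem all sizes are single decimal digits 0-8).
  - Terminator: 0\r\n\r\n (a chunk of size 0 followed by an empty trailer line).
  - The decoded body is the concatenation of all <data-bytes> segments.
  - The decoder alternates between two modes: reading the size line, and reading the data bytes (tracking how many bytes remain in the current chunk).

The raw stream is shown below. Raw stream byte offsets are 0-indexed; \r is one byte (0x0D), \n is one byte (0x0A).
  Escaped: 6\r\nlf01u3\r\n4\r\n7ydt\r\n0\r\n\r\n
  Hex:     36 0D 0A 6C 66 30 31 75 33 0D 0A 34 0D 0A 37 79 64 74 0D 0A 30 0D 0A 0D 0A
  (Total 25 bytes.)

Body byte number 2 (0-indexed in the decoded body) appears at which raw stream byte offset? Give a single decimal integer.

Answer: 5

Derivation:
Chunk 1: stream[0..1]='6' size=0x6=6, data at stream[3..9]='lf01u3' -> body[0..6], body so far='lf01u3'
Chunk 2: stream[11..12]='4' size=0x4=4, data at stream[14..18]='7ydt' -> body[6..10], body so far='lf01u37ydt'
Chunk 3: stream[20..21]='0' size=0 (terminator). Final body='lf01u37ydt' (10 bytes)
Body byte 2 at stream offset 5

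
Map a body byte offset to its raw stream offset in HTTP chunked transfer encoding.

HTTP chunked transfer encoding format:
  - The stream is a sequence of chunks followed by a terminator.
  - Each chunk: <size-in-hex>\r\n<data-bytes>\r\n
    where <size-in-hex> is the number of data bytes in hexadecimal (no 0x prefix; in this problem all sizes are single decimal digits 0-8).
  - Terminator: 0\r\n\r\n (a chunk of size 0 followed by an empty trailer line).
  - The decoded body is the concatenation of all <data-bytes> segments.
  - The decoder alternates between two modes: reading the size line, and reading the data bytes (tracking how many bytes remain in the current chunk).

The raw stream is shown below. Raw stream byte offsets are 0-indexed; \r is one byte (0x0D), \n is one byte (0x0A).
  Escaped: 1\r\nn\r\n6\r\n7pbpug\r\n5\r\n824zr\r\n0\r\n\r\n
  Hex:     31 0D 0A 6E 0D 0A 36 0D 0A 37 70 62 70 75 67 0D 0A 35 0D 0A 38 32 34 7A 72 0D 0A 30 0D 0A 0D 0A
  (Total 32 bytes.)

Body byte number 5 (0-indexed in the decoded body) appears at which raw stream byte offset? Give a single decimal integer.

Answer: 13

Derivation:
Chunk 1: stream[0..1]='1' size=0x1=1, data at stream[3..4]='n' -> body[0..1], body so far='n'
Chunk 2: stream[6..7]='6' size=0x6=6, data at stream[9..15]='7pbpug' -> body[1..7], body so far='n7pbpug'
Chunk 3: stream[17..18]='5' size=0x5=5, data at stream[20..25]='824zr' -> body[7..12], body so far='n7pbpug824zr'
Chunk 4: stream[27..28]='0' size=0 (terminator). Final body='n7pbpug824zr' (12 bytes)
Body byte 5 at stream offset 13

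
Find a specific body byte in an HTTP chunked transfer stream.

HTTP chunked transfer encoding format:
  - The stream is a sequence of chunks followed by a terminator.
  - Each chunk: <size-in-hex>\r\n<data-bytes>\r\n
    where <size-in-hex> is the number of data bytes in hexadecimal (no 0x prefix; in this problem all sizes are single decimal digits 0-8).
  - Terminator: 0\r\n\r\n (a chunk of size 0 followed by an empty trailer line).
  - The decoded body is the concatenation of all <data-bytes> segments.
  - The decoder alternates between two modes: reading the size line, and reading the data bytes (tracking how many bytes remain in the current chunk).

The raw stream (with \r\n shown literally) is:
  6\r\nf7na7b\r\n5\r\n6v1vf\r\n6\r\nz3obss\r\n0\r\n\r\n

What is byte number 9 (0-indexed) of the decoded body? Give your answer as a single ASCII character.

Answer: v

Derivation:
Chunk 1: stream[0..1]='6' size=0x6=6, data at stream[3..9]='f7na7b' -> body[0..6], body so far='f7na7b'
Chunk 2: stream[11..12]='5' size=0x5=5, data at stream[14..19]='6v1vf' -> body[6..11], body so far='f7na7b6v1vf'
Chunk 3: stream[21..22]='6' size=0x6=6, data at stream[24..30]='z3obss' -> body[11..17], body so far='f7na7b6v1vfz3obss'
Chunk 4: stream[32..33]='0' size=0 (terminator). Final body='f7na7b6v1vfz3obss' (17 bytes)
Body byte 9 = 'v'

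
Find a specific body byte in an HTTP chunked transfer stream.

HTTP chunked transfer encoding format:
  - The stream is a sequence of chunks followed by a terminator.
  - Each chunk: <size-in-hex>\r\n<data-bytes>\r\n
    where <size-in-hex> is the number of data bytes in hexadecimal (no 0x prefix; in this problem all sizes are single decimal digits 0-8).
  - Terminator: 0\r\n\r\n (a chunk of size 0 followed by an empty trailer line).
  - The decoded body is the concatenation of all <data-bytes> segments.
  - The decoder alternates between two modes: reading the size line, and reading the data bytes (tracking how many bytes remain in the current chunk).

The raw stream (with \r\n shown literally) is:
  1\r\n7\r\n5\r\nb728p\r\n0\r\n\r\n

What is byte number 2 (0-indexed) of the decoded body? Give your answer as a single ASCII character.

Answer: 7

Derivation:
Chunk 1: stream[0..1]='1' size=0x1=1, data at stream[3..4]='7' -> body[0..1], body so far='7'
Chunk 2: stream[6..7]='5' size=0x5=5, data at stream[9..14]='b728p' -> body[1..6], body so far='7b728p'
Chunk 3: stream[16..17]='0' size=0 (terminator). Final body='7b728p' (6 bytes)
Body byte 2 = '7'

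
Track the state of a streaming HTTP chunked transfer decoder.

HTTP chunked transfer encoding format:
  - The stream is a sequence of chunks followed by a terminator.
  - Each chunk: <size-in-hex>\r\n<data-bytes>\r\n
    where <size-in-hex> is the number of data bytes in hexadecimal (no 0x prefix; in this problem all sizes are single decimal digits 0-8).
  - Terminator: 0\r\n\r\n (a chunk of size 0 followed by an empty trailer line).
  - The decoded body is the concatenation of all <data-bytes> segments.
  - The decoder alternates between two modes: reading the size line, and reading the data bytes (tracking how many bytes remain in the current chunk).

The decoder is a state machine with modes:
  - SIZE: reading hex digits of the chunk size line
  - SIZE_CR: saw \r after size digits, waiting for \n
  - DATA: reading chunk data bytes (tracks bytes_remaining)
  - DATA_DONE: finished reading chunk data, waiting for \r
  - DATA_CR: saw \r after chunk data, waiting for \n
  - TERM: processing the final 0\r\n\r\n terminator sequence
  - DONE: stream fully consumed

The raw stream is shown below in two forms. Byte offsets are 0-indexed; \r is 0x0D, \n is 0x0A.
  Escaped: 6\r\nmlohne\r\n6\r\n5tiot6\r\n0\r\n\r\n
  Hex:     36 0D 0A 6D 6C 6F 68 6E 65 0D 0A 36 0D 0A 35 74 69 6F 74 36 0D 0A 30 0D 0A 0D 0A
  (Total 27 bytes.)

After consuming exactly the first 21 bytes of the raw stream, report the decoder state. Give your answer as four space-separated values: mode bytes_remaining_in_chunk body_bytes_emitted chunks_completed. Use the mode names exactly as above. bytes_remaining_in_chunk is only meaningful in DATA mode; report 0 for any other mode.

Byte 0 = '6': mode=SIZE remaining=0 emitted=0 chunks_done=0
Byte 1 = 0x0D: mode=SIZE_CR remaining=0 emitted=0 chunks_done=0
Byte 2 = 0x0A: mode=DATA remaining=6 emitted=0 chunks_done=0
Byte 3 = 'm': mode=DATA remaining=5 emitted=1 chunks_done=0
Byte 4 = 'l': mode=DATA remaining=4 emitted=2 chunks_done=0
Byte 5 = 'o': mode=DATA remaining=3 emitted=3 chunks_done=0
Byte 6 = 'h': mode=DATA remaining=2 emitted=4 chunks_done=0
Byte 7 = 'n': mode=DATA remaining=1 emitted=5 chunks_done=0
Byte 8 = 'e': mode=DATA_DONE remaining=0 emitted=6 chunks_done=0
Byte 9 = 0x0D: mode=DATA_CR remaining=0 emitted=6 chunks_done=0
Byte 10 = 0x0A: mode=SIZE remaining=0 emitted=6 chunks_done=1
Byte 11 = '6': mode=SIZE remaining=0 emitted=6 chunks_done=1
Byte 12 = 0x0D: mode=SIZE_CR remaining=0 emitted=6 chunks_done=1
Byte 13 = 0x0A: mode=DATA remaining=6 emitted=6 chunks_done=1
Byte 14 = '5': mode=DATA remaining=5 emitted=7 chunks_done=1
Byte 15 = 't': mode=DATA remaining=4 emitted=8 chunks_done=1
Byte 16 = 'i': mode=DATA remaining=3 emitted=9 chunks_done=1
Byte 17 = 'o': mode=DATA remaining=2 emitted=10 chunks_done=1
Byte 18 = 't': mode=DATA remaining=1 emitted=11 chunks_done=1
Byte 19 = '6': mode=DATA_DONE remaining=0 emitted=12 chunks_done=1
Byte 20 = 0x0D: mode=DATA_CR remaining=0 emitted=12 chunks_done=1

Answer: DATA_CR 0 12 1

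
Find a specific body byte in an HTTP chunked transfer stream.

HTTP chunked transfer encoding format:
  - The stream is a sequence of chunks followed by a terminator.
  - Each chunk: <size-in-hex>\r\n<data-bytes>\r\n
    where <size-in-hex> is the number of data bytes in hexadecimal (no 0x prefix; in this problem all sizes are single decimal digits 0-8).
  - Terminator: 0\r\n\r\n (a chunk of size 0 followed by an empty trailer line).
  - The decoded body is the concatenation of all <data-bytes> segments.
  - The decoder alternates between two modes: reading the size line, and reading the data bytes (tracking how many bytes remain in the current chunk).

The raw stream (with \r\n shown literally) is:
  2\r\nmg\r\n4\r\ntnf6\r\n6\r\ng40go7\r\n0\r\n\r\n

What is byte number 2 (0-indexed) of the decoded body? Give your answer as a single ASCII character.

Chunk 1: stream[0..1]='2' size=0x2=2, data at stream[3..5]='mg' -> body[0..2], body so far='mg'
Chunk 2: stream[7..8]='4' size=0x4=4, data at stream[10..14]='tnf6' -> body[2..6], body so far='mgtnf6'
Chunk 3: stream[16..17]='6' size=0x6=6, data at stream[19..25]='g40go7' -> body[6..12], body so far='mgtnf6g40go7'
Chunk 4: stream[27..28]='0' size=0 (terminator). Final body='mgtnf6g40go7' (12 bytes)
Body byte 2 = 't'

Answer: t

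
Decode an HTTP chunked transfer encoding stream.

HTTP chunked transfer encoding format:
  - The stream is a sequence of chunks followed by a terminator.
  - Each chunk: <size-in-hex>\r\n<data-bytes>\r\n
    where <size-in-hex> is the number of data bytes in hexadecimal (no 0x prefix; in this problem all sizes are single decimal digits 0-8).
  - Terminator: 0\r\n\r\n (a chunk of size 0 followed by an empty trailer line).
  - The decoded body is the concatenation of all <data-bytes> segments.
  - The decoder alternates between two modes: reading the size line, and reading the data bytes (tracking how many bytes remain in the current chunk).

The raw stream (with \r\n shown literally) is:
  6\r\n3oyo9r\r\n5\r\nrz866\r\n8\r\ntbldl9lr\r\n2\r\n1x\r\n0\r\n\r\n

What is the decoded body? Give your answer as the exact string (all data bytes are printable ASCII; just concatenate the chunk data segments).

Chunk 1: stream[0..1]='6' size=0x6=6, data at stream[3..9]='3oyo9r' -> body[0..6], body so far='3oyo9r'
Chunk 2: stream[11..12]='5' size=0x5=5, data at stream[14..19]='rz866' -> body[6..11], body so far='3oyo9rrz866'
Chunk 3: stream[21..22]='8' size=0x8=8, data at stream[24..32]='tbldl9lr' -> body[11..19], body so far='3oyo9rrz866tbldl9lr'
Chunk 4: stream[34..35]='2' size=0x2=2, data at stream[37..39]='1x' -> body[19..21], body so far='3oyo9rrz866tbldl9lr1x'
Chunk 5: stream[41..42]='0' size=0 (terminator). Final body='3oyo9rrz866tbldl9lr1x' (21 bytes)

Answer: 3oyo9rrz866tbldl9lr1x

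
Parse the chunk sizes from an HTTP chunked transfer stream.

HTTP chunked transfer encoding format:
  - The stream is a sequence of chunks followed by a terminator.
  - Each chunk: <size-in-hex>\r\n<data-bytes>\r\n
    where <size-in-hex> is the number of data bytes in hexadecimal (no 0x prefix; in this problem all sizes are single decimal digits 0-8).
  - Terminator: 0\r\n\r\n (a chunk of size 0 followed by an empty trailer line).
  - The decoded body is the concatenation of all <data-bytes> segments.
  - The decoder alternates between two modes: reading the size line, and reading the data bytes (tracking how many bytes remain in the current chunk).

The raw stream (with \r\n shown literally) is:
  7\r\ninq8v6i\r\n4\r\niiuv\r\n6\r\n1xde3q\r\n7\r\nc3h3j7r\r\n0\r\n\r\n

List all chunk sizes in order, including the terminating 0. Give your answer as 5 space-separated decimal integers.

Chunk 1: stream[0..1]='7' size=0x7=7, data at stream[3..10]='inq8v6i' -> body[0..7], body so far='inq8v6i'
Chunk 2: stream[12..13]='4' size=0x4=4, data at stream[15..19]='iiuv' -> body[7..11], body so far='inq8v6iiiuv'
Chunk 3: stream[21..22]='6' size=0x6=6, data at stream[24..30]='1xde3q' -> body[11..17], body so far='inq8v6iiiuv1xde3q'
Chunk 4: stream[32..33]='7' size=0x7=7, data at stream[35..42]='c3h3j7r' -> body[17..24], body so far='inq8v6iiiuv1xde3qc3h3j7r'
Chunk 5: stream[44..45]='0' size=0 (terminator). Final body='inq8v6iiiuv1xde3qc3h3j7r' (24 bytes)

Answer: 7 4 6 7 0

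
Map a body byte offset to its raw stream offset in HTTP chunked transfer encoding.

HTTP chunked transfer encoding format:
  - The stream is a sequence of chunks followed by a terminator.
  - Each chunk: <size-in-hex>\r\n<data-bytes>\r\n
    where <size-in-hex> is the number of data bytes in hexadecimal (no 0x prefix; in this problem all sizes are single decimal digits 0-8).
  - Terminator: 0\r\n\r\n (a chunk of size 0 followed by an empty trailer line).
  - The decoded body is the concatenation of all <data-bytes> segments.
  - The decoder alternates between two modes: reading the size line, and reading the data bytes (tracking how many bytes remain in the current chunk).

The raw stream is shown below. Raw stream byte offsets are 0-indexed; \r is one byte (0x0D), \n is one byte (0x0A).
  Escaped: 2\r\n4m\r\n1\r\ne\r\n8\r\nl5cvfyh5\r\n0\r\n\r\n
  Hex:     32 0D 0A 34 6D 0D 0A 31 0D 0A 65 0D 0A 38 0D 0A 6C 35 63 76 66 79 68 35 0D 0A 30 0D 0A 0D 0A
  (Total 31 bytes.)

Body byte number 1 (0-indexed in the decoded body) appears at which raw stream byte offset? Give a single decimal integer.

Answer: 4

Derivation:
Chunk 1: stream[0..1]='2' size=0x2=2, data at stream[3..5]='4m' -> body[0..2], body so far='4m'
Chunk 2: stream[7..8]='1' size=0x1=1, data at stream[10..11]='e' -> body[2..3], body so far='4me'
Chunk 3: stream[13..14]='8' size=0x8=8, data at stream[16..24]='l5cvfyh5' -> body[3..11], body so far='4mel5cvfyh5'
Chunk 4: stream[26..27]='0' size=0 (terminator). Final body='4mel5cvfyh5' (11 bytes)
Body byte 1 at stream offset 4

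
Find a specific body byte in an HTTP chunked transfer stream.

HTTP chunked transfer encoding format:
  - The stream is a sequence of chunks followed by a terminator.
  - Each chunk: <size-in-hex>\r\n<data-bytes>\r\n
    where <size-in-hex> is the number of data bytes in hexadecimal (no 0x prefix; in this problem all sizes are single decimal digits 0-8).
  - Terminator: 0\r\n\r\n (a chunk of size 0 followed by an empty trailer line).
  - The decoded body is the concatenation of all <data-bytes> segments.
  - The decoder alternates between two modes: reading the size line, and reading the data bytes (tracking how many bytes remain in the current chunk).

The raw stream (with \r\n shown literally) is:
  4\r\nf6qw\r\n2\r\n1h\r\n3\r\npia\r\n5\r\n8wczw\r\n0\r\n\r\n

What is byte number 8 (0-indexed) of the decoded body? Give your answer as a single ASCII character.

Chunk 1: stream[0..1]='4' size=0x4=4, data at stream[3..7]='f6qw' -> body[0..4], body so far='f6qw'
Chunk 2: stream[9..10]='2' size=0x2=2, data at stream[12..14]='1h' -> body[4..6], body so far='f6qw1h'
Chunk 3: stream[16..17]='3' size=0x3=3, data at stream[19..22]='pia' -> body[6..9], body so far='f6qw1hpia'
Chunk 4: stream[24..25]='5' size=0x5=5, data at stream[27..32]='8wczw' -> body[9..14], body so far='f6qw1hpia8wczw'
Chunk 5: stream[34..35]='0' size=0 (terminator). Final body='f6qw1hpia8wczw' (14 bytes)
Body byte 8 = 'a'

Answer: a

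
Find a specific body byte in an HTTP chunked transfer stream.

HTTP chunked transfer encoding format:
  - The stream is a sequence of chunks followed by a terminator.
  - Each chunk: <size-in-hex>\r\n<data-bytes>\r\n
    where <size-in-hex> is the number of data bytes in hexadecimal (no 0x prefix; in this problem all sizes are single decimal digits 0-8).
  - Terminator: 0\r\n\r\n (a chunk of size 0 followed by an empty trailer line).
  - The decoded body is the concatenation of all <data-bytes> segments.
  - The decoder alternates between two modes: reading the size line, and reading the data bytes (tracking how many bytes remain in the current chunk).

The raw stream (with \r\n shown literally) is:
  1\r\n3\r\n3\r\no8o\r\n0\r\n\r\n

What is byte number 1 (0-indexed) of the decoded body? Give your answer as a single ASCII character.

Chunk 1: stream[0..1]='1' size=0x1=1, data at stream[3..4]='3' -> body[0..1], body so far='3'
Chunk 2: stream[6..7]='3' size=0x3=3, data at stream[9..12]='o8o' -> body[1..4], body so far='3o8o'
Chunk 3: stream[14..15]='0' size=0 (terminator). Final body='3o8o' (4 bytes)
Body byte 1 = 'o'

Answer: o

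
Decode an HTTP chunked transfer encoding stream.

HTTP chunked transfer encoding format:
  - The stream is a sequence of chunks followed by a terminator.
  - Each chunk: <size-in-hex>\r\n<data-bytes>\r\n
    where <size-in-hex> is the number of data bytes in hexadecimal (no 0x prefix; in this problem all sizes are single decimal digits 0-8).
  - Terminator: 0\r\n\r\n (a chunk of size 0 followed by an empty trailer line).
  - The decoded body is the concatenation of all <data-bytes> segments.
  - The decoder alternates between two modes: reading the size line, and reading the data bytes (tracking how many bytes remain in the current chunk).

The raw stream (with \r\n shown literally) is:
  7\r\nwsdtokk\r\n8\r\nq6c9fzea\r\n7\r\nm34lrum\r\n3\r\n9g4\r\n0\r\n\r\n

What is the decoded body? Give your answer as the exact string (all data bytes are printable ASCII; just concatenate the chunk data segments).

Chunk 1: stream[0..1]='7' size=0x7=7, data at stream[3..10]='wsdtokk' -> body[0..7], body so far='wsdtokk'
Chunk 2: stream[12..13]='8' size=0x8=8, data at stream[15..23]='q6c9fzea' -> body[7..15], body so far='wsdtokkq6c9fzea'
Chunk 3: stream[25..26]='7' size=0x7=7, data at stream[28..35]='m34lrum' -> body[15..22], body so far='wsdtokkq6c9fzeam34lrum'
Chunk 4: stream[37..38]='3' size=0x3=3, data at stream[40..43]='9g4' -> body[22..25], body so far='wsdtokkq6c9fzeam34lrum9g4'
Chunk 5: stream[45..46]='0' size=0 (terminator). Final body='wsdtokkq6c9fzeam34lrum9g4' (25 bytes)

Answer: wsdtokkq6c9fzeam34lrum9g4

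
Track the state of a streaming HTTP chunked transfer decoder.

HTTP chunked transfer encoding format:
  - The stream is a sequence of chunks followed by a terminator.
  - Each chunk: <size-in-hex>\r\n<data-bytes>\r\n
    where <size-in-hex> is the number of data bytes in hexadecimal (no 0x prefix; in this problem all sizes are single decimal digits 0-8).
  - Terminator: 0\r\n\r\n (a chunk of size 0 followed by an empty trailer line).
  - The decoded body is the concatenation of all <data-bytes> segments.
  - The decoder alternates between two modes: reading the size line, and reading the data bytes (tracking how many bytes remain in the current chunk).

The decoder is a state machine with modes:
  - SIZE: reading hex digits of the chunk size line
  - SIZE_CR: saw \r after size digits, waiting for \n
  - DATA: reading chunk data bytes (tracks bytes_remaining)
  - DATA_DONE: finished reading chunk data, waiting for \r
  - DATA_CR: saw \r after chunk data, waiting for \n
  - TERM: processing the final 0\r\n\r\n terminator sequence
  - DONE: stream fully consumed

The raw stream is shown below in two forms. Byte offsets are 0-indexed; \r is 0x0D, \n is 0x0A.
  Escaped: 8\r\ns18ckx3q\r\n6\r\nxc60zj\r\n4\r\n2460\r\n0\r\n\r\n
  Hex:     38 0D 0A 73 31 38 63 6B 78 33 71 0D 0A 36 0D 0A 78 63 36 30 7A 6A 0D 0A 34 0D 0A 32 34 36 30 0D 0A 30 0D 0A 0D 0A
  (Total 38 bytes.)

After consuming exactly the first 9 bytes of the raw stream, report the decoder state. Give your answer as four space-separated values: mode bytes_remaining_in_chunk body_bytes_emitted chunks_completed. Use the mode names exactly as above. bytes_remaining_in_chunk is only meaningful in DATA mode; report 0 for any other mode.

Byte 0 = '8': mode=SIZE remaining=0 emitted=0 chunks_done=0
Byte 1 = 0x0D: mode=SIZE_CR remaining=0 emitted=0 chunks_done=0
Byte 2 = 0x0A: mode=DATA remaining=8 emitted=0 chunks_done=0
Byte 3 = 's': mode=DATA remaining=7 emitted=1 chunks_done=0
Byte 4 = '1': mode=DATA remaining=6 emitted=2 chunks_done=0
Byte 5 = '8': mode=DATA remaining=5 emitted=3 chunks_done=0
Byte 6 = 'c': mode=DATA remaining=4 emitted=4 chunks_done=0
Byte 7 = 'k': mode=DATA remaining=3 emitted=5 chunks_done=0
Byte 8 = 'x': mode=DATA remaining=2 emitted=6 chunks_done=0

Answer: DATA 2 6 0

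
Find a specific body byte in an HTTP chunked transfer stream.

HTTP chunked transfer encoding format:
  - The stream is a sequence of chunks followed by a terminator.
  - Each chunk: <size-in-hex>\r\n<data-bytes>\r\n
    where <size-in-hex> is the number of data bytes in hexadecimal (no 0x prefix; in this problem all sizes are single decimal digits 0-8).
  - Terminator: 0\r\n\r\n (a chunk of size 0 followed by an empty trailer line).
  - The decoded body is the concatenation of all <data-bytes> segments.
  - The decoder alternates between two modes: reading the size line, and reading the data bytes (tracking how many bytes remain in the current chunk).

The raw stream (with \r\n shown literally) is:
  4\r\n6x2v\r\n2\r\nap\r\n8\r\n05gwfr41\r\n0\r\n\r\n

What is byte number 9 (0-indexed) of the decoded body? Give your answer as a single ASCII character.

Answer: w

Derivation:
Chunk 1: stream[0..1]='4' size=0x4=4, data at stream[3..7]='6x2v' -> body[0..4], body so far='6x2v'
Chunk 2: stream[9..10]='2' size=0x2=2, data at stream[12..14]='ap' -> body[4..6], body so far='6x2vap'
Chunk 3: stream[16..17]='8' size=0x8=8, data at stream[19..27]='05gwfr41' -> body[6..14], body so far='6x2vap05gwfr41'
Chunk 4: stream[29..30]='0' size=0 (terminator). Final body='6x2vap05gwfr41' (14 bytes)
Body byte 9 = 'w'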